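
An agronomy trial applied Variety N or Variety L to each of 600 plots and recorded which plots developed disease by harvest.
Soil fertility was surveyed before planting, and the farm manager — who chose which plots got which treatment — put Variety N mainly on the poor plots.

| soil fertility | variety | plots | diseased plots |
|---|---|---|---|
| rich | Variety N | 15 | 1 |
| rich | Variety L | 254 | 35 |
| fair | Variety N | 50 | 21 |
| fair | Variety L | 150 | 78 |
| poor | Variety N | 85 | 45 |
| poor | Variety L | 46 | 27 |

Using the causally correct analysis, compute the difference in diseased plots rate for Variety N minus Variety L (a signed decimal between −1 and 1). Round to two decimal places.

The imbalance in soil fertility arose from how plots were allocated, not from anything the variety did; and soil fertility independently affects the outcome. The pooled gap is confounded — condition on soil fertility.
Adjusting over the population distribution of soil fertility: 0.448·(0.067−0.138) + 0.333·(0.420−0.520) + 0.218·(0.529−0.587) = -0.078.

-0.08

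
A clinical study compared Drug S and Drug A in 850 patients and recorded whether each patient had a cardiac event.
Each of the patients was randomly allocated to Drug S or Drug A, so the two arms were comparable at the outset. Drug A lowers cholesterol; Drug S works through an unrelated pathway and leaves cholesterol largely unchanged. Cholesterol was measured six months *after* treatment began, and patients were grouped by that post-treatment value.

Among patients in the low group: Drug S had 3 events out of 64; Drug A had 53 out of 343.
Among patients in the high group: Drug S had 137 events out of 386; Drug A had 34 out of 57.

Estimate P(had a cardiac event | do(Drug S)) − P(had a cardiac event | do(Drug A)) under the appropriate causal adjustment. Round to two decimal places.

The cholesterol-specific comparison favours Drug S throughout, but the pooled figures favour Drug A. The question is whether to condition on cholesterol.
The distribution of cholesterol is itself part of what the drug does — it is an intermediate outcome. Holding it fixed would remove that part of the effect; the total effect is the pooled difference.
The causal difference is the pooled difference: 0.311 − 0.217 = +0.094.

+0.09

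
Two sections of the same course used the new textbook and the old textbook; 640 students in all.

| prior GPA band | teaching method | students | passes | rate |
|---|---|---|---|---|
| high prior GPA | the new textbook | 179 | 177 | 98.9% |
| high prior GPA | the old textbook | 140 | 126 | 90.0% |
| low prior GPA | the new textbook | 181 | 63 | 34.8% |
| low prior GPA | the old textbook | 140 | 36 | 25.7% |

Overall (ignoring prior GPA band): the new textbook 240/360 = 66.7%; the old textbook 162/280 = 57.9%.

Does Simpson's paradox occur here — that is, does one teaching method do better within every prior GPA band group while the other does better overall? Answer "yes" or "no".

no

Within each prior GPA band level (high prior GPA 98.9% vs 90.0%; low prior GPA 34.8% vs 25.7%), the new textbook has the higher rate every time. Pooled: 66.7% vs 57.9% — the new textbook has the higher rate overall. They agree.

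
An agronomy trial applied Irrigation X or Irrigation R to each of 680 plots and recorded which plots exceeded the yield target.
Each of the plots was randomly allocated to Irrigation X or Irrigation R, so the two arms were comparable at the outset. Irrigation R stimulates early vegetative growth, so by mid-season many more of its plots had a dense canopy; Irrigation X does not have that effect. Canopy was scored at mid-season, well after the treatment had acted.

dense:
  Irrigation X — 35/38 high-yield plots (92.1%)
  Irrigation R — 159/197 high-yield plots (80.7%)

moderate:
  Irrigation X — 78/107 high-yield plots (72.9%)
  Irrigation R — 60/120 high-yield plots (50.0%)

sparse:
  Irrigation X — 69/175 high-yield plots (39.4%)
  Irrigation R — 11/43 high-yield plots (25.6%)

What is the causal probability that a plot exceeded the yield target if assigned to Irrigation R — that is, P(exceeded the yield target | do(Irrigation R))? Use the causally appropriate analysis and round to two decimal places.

0.64

Mid-season canopy here is a post-treatment variable shaped by the irrigation; conditioning on it would introduce bias rather than remove it. The overall comparison is the causal one.
So P(outcome | do(Irrigation R)) is just the pooled rate for Irrigation R: 230/360 = 0.639.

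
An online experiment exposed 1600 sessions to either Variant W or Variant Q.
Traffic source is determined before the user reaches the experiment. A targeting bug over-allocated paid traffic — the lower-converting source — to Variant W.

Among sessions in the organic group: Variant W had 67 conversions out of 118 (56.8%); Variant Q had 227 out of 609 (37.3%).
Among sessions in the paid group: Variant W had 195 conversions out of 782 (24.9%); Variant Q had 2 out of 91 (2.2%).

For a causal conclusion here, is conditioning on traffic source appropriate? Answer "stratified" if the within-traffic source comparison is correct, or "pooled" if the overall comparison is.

stratified

Variant W is higher inside every traffic source stratum but Variant Q is higher in aggregate. Whether to stratify depends on how traffic source relates to the variant.
The imbalance in traffic source arose from how sessions were allocated, not from anything the variant did; and traffic source independently affects the outcome. The pooled gap is confounded — condition on traffic source.
Within each level — organic: 56.8% vs 37.3%; paid: 24.9% vs 2.2% — Variant W is higher every time.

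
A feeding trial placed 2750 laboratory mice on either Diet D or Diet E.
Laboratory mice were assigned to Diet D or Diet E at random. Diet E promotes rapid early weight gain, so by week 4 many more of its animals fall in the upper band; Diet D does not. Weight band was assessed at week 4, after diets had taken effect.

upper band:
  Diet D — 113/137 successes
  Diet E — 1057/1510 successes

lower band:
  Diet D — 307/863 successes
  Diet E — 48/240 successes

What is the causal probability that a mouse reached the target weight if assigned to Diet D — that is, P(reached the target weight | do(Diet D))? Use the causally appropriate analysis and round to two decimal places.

The week-4 weight band-specific comparison favours Diet D throughout, but the pooled figures favour Diet E. The question is whether to condition on week-4 weight band.
Because the diet influences week-4 weight band, week-4 weight band is a post-treatment mediator, not a confounder. Stratifying on it would bias the estimate; the causal effect is the crude pooled difference.
So P(outcome | do(Diet D)) is just the pooled rate for Diet D: 420/1000 = 0.420.

0.42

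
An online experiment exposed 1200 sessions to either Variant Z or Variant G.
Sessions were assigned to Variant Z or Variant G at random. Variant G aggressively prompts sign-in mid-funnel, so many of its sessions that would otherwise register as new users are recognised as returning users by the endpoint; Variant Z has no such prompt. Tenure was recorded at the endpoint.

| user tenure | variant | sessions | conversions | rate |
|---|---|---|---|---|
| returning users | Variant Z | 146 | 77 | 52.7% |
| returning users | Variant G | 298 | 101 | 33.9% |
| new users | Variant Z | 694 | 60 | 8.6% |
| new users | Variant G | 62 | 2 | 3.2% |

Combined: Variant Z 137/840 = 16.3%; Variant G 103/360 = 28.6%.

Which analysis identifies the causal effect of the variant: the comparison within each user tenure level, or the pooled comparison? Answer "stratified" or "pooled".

pooled

The stratified and pooled comparisons disagree (Variant Z wins within each user tenure; Variant G wins overall), so the answer turns on the causal role of user tenure.
Stratifying would compare variants among sessions the variants themselves sorted into user tenure groups — a form of selection on an intermediate. The unconditioned pooled rates give the total causal effect.
Pooled: Variant Z 16.3% vs Variant G 28.6%; Variant G is higher overall.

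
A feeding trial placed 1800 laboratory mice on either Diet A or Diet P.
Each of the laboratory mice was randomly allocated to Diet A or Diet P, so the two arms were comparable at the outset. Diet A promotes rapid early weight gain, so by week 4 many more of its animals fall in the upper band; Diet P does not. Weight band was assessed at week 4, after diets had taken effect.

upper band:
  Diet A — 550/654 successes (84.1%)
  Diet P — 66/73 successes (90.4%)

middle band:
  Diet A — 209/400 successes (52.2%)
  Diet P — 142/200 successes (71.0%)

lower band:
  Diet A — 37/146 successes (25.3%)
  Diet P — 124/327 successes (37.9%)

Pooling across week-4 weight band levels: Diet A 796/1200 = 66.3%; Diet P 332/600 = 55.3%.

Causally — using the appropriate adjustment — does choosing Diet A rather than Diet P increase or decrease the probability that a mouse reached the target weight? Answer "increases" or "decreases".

Diet P is higher inside every week-4 weight band stratum but Diet A is higher in aggregate. Whether to stratify depends on how week-4 weight band relates to the diet.
The distribution of week-4 weight band is itself part of what the diet does — it is an intermediate outcome. Holding it fixed would remove that part of the effect; the total effect is the pooled difference.
Pooled: Diet A 66.3% vs Diet P 55.3%; Diet A is higher overall.

increases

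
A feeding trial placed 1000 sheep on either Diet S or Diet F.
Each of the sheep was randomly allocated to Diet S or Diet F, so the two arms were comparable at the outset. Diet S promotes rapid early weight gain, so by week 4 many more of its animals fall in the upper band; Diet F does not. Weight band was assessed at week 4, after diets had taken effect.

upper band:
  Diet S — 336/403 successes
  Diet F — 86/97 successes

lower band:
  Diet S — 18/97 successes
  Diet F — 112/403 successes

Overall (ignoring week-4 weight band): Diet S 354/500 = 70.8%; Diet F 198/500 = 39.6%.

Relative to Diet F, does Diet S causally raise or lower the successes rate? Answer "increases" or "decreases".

Week-4 weight band is downstream of the diet. One should not condition on a consequence of treatment, so the overall rates are the right comparison.
Pooled: Diet S 70.8% vs Diet F 39.6%; Diet S is higher overall.

increases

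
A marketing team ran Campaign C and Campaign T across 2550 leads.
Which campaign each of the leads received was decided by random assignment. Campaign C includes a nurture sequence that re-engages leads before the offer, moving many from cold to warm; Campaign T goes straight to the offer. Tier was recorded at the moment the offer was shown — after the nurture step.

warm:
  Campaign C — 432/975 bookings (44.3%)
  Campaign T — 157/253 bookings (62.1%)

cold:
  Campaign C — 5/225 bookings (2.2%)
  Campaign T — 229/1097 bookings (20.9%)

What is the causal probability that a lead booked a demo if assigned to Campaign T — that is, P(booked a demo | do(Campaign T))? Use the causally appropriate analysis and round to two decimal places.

Stratifying would compare campaigns among leads the campaigns themselves sorted into engagement tier groups — a form of selection on an intermediate. The unconditioned pooled rates give the total causal effect.
So P(outcome | do(Campaign T)) is just the pooled rate for Campaign T: 386/1350 = 0.286.

0.29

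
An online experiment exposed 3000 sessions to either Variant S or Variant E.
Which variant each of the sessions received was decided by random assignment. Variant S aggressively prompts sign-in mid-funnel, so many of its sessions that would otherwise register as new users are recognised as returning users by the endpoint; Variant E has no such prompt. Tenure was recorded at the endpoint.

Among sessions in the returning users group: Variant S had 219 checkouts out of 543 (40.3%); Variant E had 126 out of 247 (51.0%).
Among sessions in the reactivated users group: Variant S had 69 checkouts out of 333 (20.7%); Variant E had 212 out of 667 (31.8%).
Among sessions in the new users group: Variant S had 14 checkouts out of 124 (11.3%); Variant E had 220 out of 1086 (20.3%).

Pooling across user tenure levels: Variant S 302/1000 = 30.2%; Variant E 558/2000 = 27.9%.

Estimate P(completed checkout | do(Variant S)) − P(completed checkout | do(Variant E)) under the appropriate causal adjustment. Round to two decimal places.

+0.02

Because the variant influences user tenure, user tenure is a post-treatment mediator, not a confounder. Stratifying on it would bias the estimate; the causal effect is the crude pooled difference.
The causal difference is the pooled difference: 0.302 − 0.279 = +0.023.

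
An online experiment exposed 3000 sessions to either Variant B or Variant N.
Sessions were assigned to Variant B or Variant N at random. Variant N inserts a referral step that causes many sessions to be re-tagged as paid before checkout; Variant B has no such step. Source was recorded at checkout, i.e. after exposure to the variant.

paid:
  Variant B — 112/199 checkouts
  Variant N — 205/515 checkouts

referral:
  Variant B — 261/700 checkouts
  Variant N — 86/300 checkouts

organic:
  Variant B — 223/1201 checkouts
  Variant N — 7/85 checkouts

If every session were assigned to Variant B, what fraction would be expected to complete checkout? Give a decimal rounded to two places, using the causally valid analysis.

0.28

Within every traffic source level Variant B has the higher rate, yet pooled Variant N does — Simpson's reversal.
Traffic source is downstream of the variant. One should not condition on a consequence of treatment, so the overall rates are the right comparison.
So P(outcome | do(Variant B)) is just the pooled rate for Variant B: 596/2100 = 0.284.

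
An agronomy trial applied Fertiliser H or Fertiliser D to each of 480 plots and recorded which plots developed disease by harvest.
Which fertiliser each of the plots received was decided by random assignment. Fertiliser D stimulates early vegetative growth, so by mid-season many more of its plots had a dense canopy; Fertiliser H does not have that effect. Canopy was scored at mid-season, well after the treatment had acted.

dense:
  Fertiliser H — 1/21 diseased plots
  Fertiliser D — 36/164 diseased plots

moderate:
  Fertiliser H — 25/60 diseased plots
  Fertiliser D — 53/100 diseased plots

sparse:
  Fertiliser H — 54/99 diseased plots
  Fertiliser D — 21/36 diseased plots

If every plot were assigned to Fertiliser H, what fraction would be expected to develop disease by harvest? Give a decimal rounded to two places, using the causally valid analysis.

0.44

Mid-season canopy is recorded after the fertiliser and is itself shifted by it — it sits on the causal path from fertiliser to outcome. Conditioning on a mediator would strip out part of the effect we want; the pooled comparison gives the total causal effect.
So P(outcome | do(Fertiliser H)) is just the pooled rate for Fertiliser H: 80/180 = 0.444.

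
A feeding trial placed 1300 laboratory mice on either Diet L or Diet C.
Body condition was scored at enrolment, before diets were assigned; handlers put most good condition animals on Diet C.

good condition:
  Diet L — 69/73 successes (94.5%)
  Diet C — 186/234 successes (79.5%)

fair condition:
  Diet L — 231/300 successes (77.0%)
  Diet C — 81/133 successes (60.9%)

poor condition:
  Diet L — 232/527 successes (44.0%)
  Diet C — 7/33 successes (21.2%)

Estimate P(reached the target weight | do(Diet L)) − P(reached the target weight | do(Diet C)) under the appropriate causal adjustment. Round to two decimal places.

Starting body condition is set before the diet has any effect — it is not caused by the diet — and it independently drives the outcome. That makes it a confounder, so the causal comparison is within starting body condition levels.
Adjusting over the population distribution of starting body condition: 0.236·(0.945−0.795) + 0.333·(0.770−0.609) + 0.431·(0.440−0.212) = +0.187.

+0.19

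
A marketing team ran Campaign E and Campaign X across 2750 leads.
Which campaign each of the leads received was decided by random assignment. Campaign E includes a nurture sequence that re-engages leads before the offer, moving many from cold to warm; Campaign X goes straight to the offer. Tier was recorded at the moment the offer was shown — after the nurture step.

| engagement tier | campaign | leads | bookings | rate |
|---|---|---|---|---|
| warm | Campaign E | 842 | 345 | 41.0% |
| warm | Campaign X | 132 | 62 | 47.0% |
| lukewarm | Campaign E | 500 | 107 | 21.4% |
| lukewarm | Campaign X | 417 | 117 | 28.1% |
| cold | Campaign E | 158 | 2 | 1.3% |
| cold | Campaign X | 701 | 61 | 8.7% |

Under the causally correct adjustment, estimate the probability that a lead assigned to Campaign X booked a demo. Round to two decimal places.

0.19

Engagement tier here is a post-treatment variable shaped by the campaign; conditioning on it would introduce bias rather than remove it. The overall comparison is the causal one.
So P(outcome | do(Campaign X)) is just the pooled rate for Campaign X: 240/1250 = 0.192.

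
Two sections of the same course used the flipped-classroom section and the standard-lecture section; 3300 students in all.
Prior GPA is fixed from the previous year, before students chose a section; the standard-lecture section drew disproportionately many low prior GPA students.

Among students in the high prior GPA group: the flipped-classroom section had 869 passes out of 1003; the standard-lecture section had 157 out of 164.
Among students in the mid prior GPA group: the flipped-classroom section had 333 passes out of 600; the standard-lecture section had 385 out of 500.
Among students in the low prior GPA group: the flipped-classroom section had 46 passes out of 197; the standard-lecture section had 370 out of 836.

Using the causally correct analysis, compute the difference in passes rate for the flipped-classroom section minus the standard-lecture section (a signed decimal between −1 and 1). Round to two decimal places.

The prior GPA band-specific comparison favours the standard-lecture section throughout, but the pooled figures favour the flipped-classroom section. The question is whether to condition on prior GPA band.
Nothing the teaching method does changes prior GPA band; the imbalance is an allocation artefact. With prior GPA band also predicting the outcome, the pooled figure is confounded, and the within-stratum comparison is the causal one.
Adjusting over the population distribution of prior GPA band: 0.354·(0.866−0.957) + 0.333·(0.555−0.770) + 0.313·(0.234−0.443) = -0.169.

-0.17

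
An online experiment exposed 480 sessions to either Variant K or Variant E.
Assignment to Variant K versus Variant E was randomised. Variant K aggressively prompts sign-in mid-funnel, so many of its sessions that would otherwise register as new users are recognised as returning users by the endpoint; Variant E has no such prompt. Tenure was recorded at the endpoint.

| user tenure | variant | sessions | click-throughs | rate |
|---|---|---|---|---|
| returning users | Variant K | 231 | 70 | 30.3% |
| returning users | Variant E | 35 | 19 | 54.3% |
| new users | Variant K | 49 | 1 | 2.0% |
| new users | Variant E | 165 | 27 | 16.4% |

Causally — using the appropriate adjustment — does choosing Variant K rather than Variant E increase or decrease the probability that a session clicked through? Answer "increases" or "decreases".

increases

Variant E is higher inside every user tenure stratum but Variant K is higher in aggregate. Whether to stratify depends on how user tenure relates to the variant.
User tenure here is a post-treatment variable shaped by the variant; conditioning on it would introduce bias rather than remove it. The overall comparison is the causal one.
Pooled: Variant K 25.4% vs Variant E 23.0%; Variant K is higher overall.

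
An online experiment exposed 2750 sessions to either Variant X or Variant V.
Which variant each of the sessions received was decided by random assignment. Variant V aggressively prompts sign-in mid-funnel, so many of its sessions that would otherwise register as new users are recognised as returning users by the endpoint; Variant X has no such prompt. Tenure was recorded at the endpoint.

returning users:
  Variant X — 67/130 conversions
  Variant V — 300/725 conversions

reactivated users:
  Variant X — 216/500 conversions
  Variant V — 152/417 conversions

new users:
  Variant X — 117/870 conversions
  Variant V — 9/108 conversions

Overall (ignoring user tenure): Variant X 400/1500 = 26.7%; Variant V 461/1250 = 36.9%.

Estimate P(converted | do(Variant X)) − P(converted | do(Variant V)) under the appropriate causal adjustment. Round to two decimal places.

Variant X is higher inside every user tenure stratum but Variant V is higher in aggregate. Whether to stratify depends on how user tenure relates to the variant.
User tenure is recorded after the variant and is itself shifted by it — it sits on the causal path from variant to outcome. Conditioning on a mediator would strip out part of the effect we want; the pooled comparison gives the total causal effect.
The causal difference is the pooled difference: 0.267 − 0.369 = -0.102.

-0.10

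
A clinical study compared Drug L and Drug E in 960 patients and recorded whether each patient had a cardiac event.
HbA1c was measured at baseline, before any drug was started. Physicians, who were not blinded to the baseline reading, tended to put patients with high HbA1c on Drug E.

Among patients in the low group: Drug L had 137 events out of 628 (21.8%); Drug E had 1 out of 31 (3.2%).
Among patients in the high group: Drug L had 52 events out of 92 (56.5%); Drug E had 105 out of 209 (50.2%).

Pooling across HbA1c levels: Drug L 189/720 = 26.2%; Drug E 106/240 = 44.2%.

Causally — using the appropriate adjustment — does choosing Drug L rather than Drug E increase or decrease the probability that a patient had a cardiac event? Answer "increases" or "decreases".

The HbA1c-specific comparison favours Drug E throughout, but the pooled figures favour Drug L. The question is whether to condition on HbA1c.
The imbalance in HbA1c arose from how patients were allocated, not from anything the drug did; and HbA1c independently affects the outcome. The pooled gap is confounded — condition on HbA1c.
Within each level — low: 21.8% vs 3.2%; high: 56.5% vs 50.2% — Drug E is lower every time.

increases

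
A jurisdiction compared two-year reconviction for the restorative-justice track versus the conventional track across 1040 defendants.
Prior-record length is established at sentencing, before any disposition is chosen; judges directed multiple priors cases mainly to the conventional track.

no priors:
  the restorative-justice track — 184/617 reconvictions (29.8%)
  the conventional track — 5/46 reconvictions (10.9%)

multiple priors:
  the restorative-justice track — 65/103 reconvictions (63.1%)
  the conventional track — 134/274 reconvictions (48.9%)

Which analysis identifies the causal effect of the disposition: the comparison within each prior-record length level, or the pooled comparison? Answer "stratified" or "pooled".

stratified

Prior-record length satisfies the back-door criterion: it is not a descendant of the disposition, and it blocks the spurious path from disposition to outcome. Adjusting for it (i.e., using the within-prior-record length rates) gives the causal effect.
Within each level — no priors: 29.8% vs 10.9%; multiple priors: 63.1% vs 48.9% — the conventional track is lower every time.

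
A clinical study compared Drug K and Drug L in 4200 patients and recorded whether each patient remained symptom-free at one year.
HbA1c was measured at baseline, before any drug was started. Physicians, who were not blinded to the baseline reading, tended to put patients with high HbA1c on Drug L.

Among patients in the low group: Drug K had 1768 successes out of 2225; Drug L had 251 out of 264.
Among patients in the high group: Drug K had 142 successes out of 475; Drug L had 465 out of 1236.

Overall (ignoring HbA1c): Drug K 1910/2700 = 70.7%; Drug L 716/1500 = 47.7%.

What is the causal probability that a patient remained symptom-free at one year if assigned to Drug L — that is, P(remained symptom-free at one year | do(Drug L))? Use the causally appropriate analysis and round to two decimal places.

Since HbA1c is a pre-existing factor (not a product of the drug) and it affects the outcome on its own, it is a confounder. The stratified rates, not the pooled rate, identify the causal effect.
Standardising Drug L to the population HbA1c mix: 0.593·251/264 + 0.407·465/1236 = 0.717.

0.72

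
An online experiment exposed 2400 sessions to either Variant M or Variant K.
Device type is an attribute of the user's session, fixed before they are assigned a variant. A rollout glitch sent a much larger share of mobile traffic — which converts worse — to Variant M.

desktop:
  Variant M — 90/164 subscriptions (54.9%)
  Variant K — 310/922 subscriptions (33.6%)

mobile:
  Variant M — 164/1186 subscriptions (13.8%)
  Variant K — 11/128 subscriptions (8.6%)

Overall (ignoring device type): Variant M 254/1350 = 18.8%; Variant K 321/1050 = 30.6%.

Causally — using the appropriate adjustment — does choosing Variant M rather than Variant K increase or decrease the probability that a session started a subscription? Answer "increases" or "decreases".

increases

The device type-specific comparison favours Variant M throughout, but the pooled figures favour Variant K. The question is whether to condition on device type.
Device type differs across variants for reasons unrelated to any effect of the variant itself, and it separately predicts the outcome — a classic confounder. We must compare within device type levels.
Within each level — desktop: 54.9% vs 33.6%; mobile: 13.8% vs 8.6% — Variant M is higher every time.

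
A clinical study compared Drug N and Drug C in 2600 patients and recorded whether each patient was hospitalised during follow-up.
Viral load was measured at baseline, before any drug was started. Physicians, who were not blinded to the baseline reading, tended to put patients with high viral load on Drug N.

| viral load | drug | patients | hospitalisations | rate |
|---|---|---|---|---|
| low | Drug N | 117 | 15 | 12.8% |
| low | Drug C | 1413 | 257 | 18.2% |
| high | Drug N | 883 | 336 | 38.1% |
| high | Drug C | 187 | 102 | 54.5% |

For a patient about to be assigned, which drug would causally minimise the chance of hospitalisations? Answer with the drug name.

Drug N

The stratified and pooled comparisons disagree (Drug N wins within each viral load; Drug C wins overall), so the answer turns on the causal role of viral load.
The imbalance in viral load arose from how patients were allocated, not from anything the drug did; and viral load independently affects the outcome. The pooled gap is confounded — condition on viral load.
Within each level — low: 12.8% vs 18.2%; high: 38.1% vs 54.5% — Drug N is lower every time.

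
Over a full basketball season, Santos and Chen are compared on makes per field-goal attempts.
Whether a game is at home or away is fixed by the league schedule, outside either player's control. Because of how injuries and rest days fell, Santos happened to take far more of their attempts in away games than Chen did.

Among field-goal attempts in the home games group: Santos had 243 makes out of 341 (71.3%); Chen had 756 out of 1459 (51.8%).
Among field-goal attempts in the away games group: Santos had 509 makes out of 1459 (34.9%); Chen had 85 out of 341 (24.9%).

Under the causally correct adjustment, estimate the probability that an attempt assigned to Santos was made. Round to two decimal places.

0.53

Game venue differs across players for reasons unrelated to any effect of the player itself, and it separately predicts the outcome — a classic confounder. We must compare within game venue levels.
Standardising Santos to the population game venue mix: 0.500·243/341 + 0.500·509/1459 = 0.531.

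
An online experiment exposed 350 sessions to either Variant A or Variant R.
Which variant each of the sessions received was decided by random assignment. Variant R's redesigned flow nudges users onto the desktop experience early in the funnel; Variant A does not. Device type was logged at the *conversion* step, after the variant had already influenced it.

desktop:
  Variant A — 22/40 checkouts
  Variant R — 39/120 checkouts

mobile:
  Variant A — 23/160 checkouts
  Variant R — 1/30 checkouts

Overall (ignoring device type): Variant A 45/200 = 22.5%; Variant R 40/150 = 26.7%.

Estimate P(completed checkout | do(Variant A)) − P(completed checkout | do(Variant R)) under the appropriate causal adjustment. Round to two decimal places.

Variant A is higher inside every device type stratum but Variant R is higher in aggregate. Whether to stratify depends on how device type relates to the variant.
Stratifying would compare variants among sessions the variants themselves sorted into device type groups — a form of selection on an intermediate. The unconditioned pooled rates give the total causal effect.
The causal difference is the pooled difference: 0.225 − 0.267 = -0.042.

-0.04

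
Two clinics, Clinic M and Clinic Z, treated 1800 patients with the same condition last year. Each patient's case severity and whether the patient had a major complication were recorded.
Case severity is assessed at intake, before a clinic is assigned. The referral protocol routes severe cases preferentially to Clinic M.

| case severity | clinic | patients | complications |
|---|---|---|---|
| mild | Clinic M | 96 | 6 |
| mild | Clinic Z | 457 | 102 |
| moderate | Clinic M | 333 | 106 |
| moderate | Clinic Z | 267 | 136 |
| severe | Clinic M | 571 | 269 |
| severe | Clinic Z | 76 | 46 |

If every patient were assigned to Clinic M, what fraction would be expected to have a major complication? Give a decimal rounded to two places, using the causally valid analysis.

0.29

The stratified and pooled comparisons disagree (Clinic M wins within each case severity; Clinic Z wins overall), so the answer turns on the causal role of case severity.
Since case severity is a pre-existing factor (not a product of the clinic) and it affects the outcome on its own, it is a confounder. The stratified rates, not the pooled rate, identify the causal effect.
Standardising Clinic M to the population case severity mix: 0.307·6/96 + 0.333·106/333 + 0.359·269/571 = 0.295.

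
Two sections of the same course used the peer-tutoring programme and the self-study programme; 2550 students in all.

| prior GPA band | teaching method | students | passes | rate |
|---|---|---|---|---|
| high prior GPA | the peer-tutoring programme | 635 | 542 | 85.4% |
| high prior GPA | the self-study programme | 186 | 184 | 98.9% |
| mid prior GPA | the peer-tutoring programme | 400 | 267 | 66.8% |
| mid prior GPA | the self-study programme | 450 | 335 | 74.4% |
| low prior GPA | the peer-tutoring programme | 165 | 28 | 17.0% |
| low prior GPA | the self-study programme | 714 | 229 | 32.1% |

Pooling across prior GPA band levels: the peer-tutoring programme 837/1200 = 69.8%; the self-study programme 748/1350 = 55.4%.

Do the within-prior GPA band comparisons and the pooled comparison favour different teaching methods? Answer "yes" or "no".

yes

Within each prior GPA band level (high prior GPA 85.4% vs 98.9%; mid prior GPA 66.8% vs 74.4%; low prior GPA 17.0% vs 32.1%), the self-study programme has the higher rate every time. Pooled: 69.8% vs 55.4% — the peer-tutoring programme has the higher rate overall. The two comparisons disagree.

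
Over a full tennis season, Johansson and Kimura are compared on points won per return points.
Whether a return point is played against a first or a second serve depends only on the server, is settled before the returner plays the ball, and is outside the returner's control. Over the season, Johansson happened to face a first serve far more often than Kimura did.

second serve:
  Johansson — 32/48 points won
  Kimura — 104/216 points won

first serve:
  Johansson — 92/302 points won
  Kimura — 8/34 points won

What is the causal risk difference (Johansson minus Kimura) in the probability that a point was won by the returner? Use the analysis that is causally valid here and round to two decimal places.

+0.12

Johansson is higher inside every serve type stratum but Kimura is higher in aggregate. Whether to stratify depends on how serve type relates to the player.
Since serve type is a pre-existing factor (not a product of the player) and it affects the outcome on its own, it is a confounder. The stratified rates, not the pooled rate, identify the causal effect.
Adjusting over the population distribution of serve type: 0.440·(0.667−0.481) + 0.560·(0.305−0.235) = +0.120.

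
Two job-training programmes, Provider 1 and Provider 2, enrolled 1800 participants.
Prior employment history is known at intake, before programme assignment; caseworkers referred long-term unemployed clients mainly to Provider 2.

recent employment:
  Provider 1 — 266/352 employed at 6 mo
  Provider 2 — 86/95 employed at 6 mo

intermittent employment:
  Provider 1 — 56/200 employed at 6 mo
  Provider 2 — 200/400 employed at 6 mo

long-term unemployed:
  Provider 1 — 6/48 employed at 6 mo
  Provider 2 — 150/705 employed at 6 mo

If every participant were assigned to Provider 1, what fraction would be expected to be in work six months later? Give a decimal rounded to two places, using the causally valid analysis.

0.33

Within every prior employment history level Provider 2 has the higher rate, yet pooled Provider 1 does — Simpson's reversal.
Here prior employment history is a common cause — it drives both which programme a case falls under and the outcome. The crude comparison mixes populations; the stratum-specific rates are the causally relevant ones.
Standardising Provider 1 to the population prior employment history mix: 0.248·266/352 + 0.333·56/200 + 0.418·6/48 = 0.333.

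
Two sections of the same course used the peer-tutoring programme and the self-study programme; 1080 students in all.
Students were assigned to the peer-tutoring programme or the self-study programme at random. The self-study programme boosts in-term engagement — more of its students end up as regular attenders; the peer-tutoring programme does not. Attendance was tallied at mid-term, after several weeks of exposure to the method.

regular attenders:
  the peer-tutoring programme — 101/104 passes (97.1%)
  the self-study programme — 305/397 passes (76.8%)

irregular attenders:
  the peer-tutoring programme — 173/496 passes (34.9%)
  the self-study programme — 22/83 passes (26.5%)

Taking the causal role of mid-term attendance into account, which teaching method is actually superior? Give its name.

the peer-tutoring programme is higher inside every mid-term attendance stratum but the self-study programme is higher in aggregate. Whether to stratify depends on how mid-term attendance relates to the teaching method.
Mid-term attendance here is a post-treatment variable shaped by the teaching method; conditioning on it would introduce bias rather than remove it. The overall comparison is the causal one.
Pooled: the peer-tutoring programme 45.7% vs the self-study programme 68.1%; the self-study programme is higher overall.

the self-study programme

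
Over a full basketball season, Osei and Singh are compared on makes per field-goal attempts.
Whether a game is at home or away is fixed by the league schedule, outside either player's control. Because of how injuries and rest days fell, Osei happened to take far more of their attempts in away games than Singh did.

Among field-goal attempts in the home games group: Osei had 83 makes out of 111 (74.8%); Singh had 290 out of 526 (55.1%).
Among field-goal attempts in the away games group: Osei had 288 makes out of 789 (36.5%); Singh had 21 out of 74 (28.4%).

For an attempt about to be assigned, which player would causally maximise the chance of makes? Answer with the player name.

The stratified and pooled comparisons disagree (Osei wins within each game venue; Singh wins overall), so the answer turns on the causal role of game venue.
The imbalance in game venue arose from how field-goal attempts were allocated, not from anything the player did; and game venue independently affects the outcome. The pooled gap is confounded — condition on game venue.
Within each level — home games: 74.8% vs 55.1%; away games: 36.5% vs 28.4% — Osei is higher every time.

Osei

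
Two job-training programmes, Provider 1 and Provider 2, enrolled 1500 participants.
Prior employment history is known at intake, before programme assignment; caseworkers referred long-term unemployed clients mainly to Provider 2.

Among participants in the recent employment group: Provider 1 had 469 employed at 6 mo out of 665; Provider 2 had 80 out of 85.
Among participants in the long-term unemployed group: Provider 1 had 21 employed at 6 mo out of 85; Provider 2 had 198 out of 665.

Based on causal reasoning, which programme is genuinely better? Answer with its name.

Provider 2

The prior employment history-specific comparison favours Provider 2 throughout, but the pooled figures favour Provider 1. The question is whether to condition on prior employment history.
Prior employment history is set before the programme has any effect — it is not caused by the programme — and it independently drives the outcome. That makes it a confounder, so the causal comparison is within prior employment history levels.
Within each level — recent employment: 70.5% vs 94.1%; long-term unemployed: 24.7% vs 29.8% — Provider 2 is higher every time.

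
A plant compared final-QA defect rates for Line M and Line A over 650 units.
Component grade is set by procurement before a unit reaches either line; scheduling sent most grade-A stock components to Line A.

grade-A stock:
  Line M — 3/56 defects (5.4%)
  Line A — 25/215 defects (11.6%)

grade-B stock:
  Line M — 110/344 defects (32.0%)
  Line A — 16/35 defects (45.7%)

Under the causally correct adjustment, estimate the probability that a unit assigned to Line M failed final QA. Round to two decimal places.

The component grade-specific comparison favours Line M throughout, but the pooled figures favour Line A. The question is whether to condition on component grade.
Nothing the line does changes component grade; the imbalance is an allocation artefact. With component grade also predicting the outcome, the pooled figure is confounded, and the within-stratum comparison is the causal one.
Standardising Line M to the population component grade mix: 0.417·3/56 + 0.583·110/344 = 0.209.

0.21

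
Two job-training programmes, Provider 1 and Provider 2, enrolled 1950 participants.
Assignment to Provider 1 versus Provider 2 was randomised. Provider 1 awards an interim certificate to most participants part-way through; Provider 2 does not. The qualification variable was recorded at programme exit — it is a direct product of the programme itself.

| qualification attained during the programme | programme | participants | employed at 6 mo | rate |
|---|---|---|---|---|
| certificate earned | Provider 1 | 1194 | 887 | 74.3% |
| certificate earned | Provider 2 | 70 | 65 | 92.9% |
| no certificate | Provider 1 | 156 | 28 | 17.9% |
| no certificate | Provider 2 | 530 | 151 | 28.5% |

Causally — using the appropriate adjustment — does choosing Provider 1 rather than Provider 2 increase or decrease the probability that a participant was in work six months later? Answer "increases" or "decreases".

The distribution of qualification attained during the programme is itself part of what the programme does — it is an intermediate outcome. Holding it fixed would remove that part of the effect; the total effect is the pooled difference.
Pooled: Provider 1 67.8% vs Provider 2 36.0%; Provider 1 is higher overall.

increases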